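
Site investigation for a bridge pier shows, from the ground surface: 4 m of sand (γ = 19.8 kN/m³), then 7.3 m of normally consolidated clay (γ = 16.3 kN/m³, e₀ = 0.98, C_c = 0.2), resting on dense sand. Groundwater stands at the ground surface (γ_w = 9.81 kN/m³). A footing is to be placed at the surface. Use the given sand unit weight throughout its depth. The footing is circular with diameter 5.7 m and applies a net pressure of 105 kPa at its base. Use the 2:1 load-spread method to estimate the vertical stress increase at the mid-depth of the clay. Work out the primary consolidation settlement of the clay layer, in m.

S_c ≈ 0.0842 m

Mid-depth of clay below the ground surface: z = 4 + 7.3/2 = 7.65 m.
Total vertical stress at mid-clay: σ_v = 19.8×4 + 16.3×3.65 = 138.69 kPa.
Pore pressure: u = 9.81×(7.65 − 0) = 75.047 kPa.
Initial effective stress: σ'_0 = σ_v − u = 138.69 − 75.047 = 63.643 kPa.
Stress increase at mid-clay by the 2:1 spreading method:
Δσ ≈ qD²/(D+z)² = 105×5.7²/(5.7+7.65)² = 19.142 kPa
Final effective stress: σ'_f = σ'_0 + Δσ = 63.643 + 19.142 = 82.785 kPa.
Normally consolidated clay, so the full stress increment lies on the virgin compression line:
S_c = C_c·H/(1+e₀)·log₁₀(σ'_f/σ'_0) = 0.2×7.3/(1+0.98)×log₁₀(82.785/63.643)
    = 0.73737 × 0.1142 = 0.08421 m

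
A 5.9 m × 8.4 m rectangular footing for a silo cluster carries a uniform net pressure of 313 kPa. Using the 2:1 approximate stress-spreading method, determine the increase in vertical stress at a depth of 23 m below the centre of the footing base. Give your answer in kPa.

Δσ_z ≈ 17.1 kPa

By the 2:1 method the load spreads at 1 horizontal : 2 vertical, so at depth z the loaded area has grown by z in each plan dimension:
Δσ = qBL/((B+z)(L+z)) = 313×5.9×8.4/((5.9+23)(8.4+23)) = 17.094 kPa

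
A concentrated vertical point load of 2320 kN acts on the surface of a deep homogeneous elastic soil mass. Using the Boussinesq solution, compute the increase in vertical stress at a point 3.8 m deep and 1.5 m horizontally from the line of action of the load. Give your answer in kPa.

Δσ_z ≈ 53.4 kPa

Boussinesq vertical stress below a point load on an elastic half-space:
Δσ_z = 3P/(2πz²) · [1 + (r/z)²]^(−5/2)
r/z = 1.5/3.8 = 0.39474; [1+(r/z)²]^(−5/2) = 0.69627.
Δσ_z = 3×2320/(2π×3.8²) × 0.69627 = 76.712 × 0.69627 = 53.41 kPa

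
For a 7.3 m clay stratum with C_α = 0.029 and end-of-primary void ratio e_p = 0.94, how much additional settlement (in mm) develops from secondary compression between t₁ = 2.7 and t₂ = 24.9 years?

Secondary compression: S_s = C_α·H/(1+e_p)·log₁₀(t₂/t₁)
S_s = 0.029×7.3/(1+0.94)×log₁₀(24.9/2.7)
    = 0.1091 × 0.9648 = 0.1053 m

S_s ≈ 105 mm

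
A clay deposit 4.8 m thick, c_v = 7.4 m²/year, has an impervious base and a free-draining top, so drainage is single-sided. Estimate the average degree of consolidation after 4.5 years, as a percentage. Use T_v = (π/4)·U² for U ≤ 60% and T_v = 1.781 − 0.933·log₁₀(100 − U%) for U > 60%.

U ≈ 97.7 %

Drainage path length: H_d = H = 4.8 m (single drainage).
T_v = c_v·t/H_d² = 7.4×4.5/4.8² = 1.4453.
T_v = 1.4453 corresponds to the U > 60% branch:
U = 1 − 10^((1.781 − T_v)/0.933)/100 = 0.9771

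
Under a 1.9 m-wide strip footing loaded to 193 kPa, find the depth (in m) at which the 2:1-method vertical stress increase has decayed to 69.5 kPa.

2:1 spreading — at depth z the loaded area has grown by z in each plan dimension:
qB/(B+z) = Δσ_z ⇒ z = qB/Δσ_z − B = 193×1.9/69.5 − 1.9 = 3.376 m

z ≈ 3.38 m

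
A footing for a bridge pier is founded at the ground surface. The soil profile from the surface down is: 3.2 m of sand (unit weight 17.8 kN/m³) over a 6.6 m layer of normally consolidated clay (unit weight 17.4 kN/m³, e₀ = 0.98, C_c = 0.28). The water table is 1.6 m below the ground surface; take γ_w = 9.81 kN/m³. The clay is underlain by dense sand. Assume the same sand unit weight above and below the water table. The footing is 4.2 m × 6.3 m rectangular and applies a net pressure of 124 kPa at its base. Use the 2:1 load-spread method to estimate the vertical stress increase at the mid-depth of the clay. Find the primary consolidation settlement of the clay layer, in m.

Mid-depth of clay below the ground surface: z = 3.2 + 6.6/2 = 6.5 m.
Total vertical stress at mid-clay: σ_v = 17.8×3.2 + 17.4×3.3 = 114.38 kPa.
Pore pressure: u = 9.81×(6.5 − 1.6) = 48.069 kPa.
Initial effective stress: σ'_0 = σ_v − u = 114.38 − 48.069 = 66.311 kPa.
Stress increase at mid-clay by the 2:1 spreading method:
Δσ = qBL/((B+z)(L+z)) = 124×4.2×6.3/((4.2+6.5)(6.3+6.5)) = 23.956 kPa
Final effective stress: σ'_f = σ'_0 + Δσ = 66.311 + 23.956 = 90.267 kPa.
Normally consolidated clay, so the full stress increment lies on the virgin compression line:
S_c = C_c·H/(1+e₀)·log₁₀(σ'_f/σ'_0) = 0.28×6.6/(1+0.98)×log₁₀(90.267/66.311)
    = 0.93333 × 0.13394 = 0.125 m

S_c ≈ 0.125 m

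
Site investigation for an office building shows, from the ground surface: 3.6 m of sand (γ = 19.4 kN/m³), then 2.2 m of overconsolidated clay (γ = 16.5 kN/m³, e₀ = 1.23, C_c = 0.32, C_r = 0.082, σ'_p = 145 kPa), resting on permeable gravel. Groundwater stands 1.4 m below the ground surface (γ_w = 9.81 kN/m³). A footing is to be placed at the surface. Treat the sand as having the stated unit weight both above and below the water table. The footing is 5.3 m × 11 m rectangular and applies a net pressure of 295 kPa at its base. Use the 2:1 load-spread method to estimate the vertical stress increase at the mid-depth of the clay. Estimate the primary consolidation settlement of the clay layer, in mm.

S_c ≈ 51.5 mm

Mid-depth of clay below the ground surface: z = 3.6 + 2.2/2 = 4.7 m.
Total vertical stress at mid-clay: σ_v = 19.4×3.6 + 16.5×1.1 = 87.99 kPa.
Pore pressure: u = 9.81×(4.7 − 1.4) = 32.373 kPa.
Initial effective stress: σ'_0 = σ_v − u = 87.99 − 32.373 = 55.617 kPa.
Stress increase at mid-clay by the 2:1 spreading method:
Δσ = qBL/((B+z)(L+z)) = 295×5.3×11/((5.3+4.7)(11+4.7)) = 109.54 kPa
Final effective stress: σ'_f = 55.617 + 109.54 = 165.16 kPa.
σ'_f = 165.16 > σ'_p = 145 kPa, so the stress path crosses the preconsolidation pressure — recompression up to σ'_p, then virgin compression beyond:
S_c = H/(1+e₀)·[C_r·log₁₀(σ'_p/σ'_0) + C_c·log₁₀(σ'_f/σ'_p)]
    = 2.2/2.23 × [0.082×log₁₀(145/55.617) + 0.32×log₁₀(165.16/145)]
    = 0.98655 × [0.034125 + 0.018092] = 0.05151 m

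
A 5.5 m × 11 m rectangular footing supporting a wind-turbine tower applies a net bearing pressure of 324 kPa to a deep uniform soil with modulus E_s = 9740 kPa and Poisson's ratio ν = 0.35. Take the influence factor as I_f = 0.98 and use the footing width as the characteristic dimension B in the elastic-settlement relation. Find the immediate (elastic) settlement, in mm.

S_e ≈ 157 mm

Immediate (elastic) settlement: S_e = q·B·(1−ν²)/E_s · I_f.
S_e = 324 × 5.5 × (1 − 0.35²) / 9740 × 0.98
    = 324 × 5.5 × 0.8775 / 9740 × 0.98
    = 0.1573 m = 157.3 mm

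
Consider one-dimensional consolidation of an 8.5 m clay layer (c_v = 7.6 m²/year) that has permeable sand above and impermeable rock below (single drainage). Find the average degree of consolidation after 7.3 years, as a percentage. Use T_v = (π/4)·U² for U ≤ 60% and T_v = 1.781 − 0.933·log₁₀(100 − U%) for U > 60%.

U ≈ 87.8 %

Drainage path length: H_d = H = 8.5 m (single drainage).
T_v = c_v·t/H_d² = 7.6×7.3/8.5² = 0.76789.
T_v = 0.76789 corresponds to the U > 60% branch:
U = 1 − 10^((1.781 − T_v)/0.933)/100 = 0.8781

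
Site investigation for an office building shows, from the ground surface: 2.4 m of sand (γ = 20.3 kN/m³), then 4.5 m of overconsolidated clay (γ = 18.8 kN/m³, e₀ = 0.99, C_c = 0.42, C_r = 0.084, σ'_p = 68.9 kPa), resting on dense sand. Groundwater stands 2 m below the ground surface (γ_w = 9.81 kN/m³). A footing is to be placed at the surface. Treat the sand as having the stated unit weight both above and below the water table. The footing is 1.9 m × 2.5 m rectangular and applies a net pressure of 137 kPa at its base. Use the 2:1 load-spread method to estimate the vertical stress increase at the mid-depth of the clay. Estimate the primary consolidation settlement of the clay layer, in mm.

S_c ≈ 60.8 mm

Mid-depth of clay below the ground surface: z = 2.4 + 4.5/2 = 4.65 m.
Total vertical stress at mid-clay: σ_v = 20.3×2.4 + 18.8×2.25 = 91.02 kPa.
Pore pressure: u = 9.81×(4.65 − 2) = 25.997 kPa.
Initial effective stress: σ'_0 = σ_v − u = 91.02 − 25.997 = 65.023 kPa.
Stress increase at mid-clay by the 2:1 spreading method:
Δσ = qBL/((B+z)(L+z)) = 137×1.9×2.5/((1.9+4.65)(2.5+4.65)) = 13.895 kPa
Final effective stress: σ'_f = 65.023 + 13.895 = 78.918 kPa.
σ'_f = 78.918 > σ'_p = 68.9 kPa, so the stress path crosses the preconsolidation pressure — recompression up to σ'_p, then virgin compression beyond:
S_c = H/(1+e₀)·[C_r·log₁₀(σ'_p/σ'_0) + C_c·log₁₀(σ'_f/σ'_p)]
    = 4.5/1.99 × [0.084×log₁₀(68.9/65.023) + 0.42×log₁₀(78.918/68.9)]
    = 2.2613 × [0.0021128 + 0.024762] = 0.06077 m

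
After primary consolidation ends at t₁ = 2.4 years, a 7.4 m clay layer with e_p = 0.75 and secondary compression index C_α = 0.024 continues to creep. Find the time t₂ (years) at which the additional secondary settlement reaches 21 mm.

t₂ ≈ 3.86 years

S_s = C_α·H/(1+e_p)·log₁₀(t₂/t₁) ⇒ log₁₀(t₂/t₁) = S_s·(1+e_p)/(C_α·H).
log₁₀(t₂/t₁) = 0.021 × (1+0.75) / (0.024×7.4) = 0.2069
t₂ = t₁ × 10^0.2069 = 2.4 × 1.61 = 3.865 years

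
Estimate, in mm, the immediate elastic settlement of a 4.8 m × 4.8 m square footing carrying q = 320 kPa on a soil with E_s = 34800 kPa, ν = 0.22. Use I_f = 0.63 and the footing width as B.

Immediate (elastic) settlement: S_e = q·B·(1−ν²)/E_s · I_f.
S_e = 320 × 4.8 × (1 − 0.22²) / 34800 × 0.63
    = 320 × 4.8 × 0.9516 / 34800 × 0.63
    = 0.02646 m = 26.46 mm

S_e ≈ 26.5 mm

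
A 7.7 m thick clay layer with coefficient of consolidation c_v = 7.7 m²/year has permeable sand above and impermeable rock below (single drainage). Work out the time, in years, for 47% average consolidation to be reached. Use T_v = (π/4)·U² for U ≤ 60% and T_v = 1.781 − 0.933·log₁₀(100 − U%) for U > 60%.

Drainage path length: H_d = H = 7.7 m (single drainage).
U ≤ 60%: T_v = (π/4)·U² = (π/4)×0.47² = 0.17349.
t = T_v·H_d²/c_v = 0.17349×7.7²/7.7 = 1.336 years.

t ≈ 1.34 years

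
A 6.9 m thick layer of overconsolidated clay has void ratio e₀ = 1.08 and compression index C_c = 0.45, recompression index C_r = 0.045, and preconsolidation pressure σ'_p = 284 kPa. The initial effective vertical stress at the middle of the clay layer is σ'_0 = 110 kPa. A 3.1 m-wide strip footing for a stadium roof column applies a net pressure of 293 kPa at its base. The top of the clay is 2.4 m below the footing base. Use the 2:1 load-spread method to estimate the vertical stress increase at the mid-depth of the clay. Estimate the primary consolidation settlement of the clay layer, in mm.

Mid-depth of clay below the footing base: z = 2.4 + 6.9/2 = 5.85 m.
Stress increase at mid-clay by the 2:1 spreading method:
Δσ = qB/(B+z) = 293×3.1/(3.1+5.85) = 101.49 kPa
Final effective stress: σ'_f = 110 + 101.49 = 211.49 kPa.
σ'_f = 211.49 ≤ σ'_p = 284 kPa, so the clay remains overconsolidated and only the recompression index applies:
S_c = C_r·H/(1+e₀)·log₁₀(σ'_f/σ'_0) = 0.045×6.9/2.08×log₁₀(211.49/110)
    = 0.14928 × 0.2839 = 0.04238 m

S_c ≈ 42.4 mm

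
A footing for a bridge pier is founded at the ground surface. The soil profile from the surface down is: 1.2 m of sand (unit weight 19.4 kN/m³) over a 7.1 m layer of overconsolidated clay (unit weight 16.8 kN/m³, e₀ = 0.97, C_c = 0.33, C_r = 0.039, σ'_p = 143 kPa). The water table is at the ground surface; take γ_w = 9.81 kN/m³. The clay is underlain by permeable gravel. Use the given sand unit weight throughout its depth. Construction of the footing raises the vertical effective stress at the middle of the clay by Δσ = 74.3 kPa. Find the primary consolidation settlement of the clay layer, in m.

S_c ≈ 0.068 m

Mid-depth of clay below the ground surface: z = 1.2 + 7.1/2 = 4.75 m.
Total vertical stress at mid-clay: σ_v = 19.4×1.2 + 16.8×3.55 = 82.92 kPa.
Pore pressure: u = 9.81×(4.75 − 0) = 46.598 kPa.
Initial effective stress: σ'_0 = σ_v − u = 82.92 − 46.598 = 36.322 kPa.
Final effective stress: σ'_f = 36.322 + 74.3 = 110.62 kPa.
σ'_f = 110.62 ≤ σ'_p = 143 kPa, so the clay remains overconsolidated and only the recompression index applies:
S_c = C_r·H/(1+e₀)·log₁₀(σ'_f/σ'_0) = 0.039×7.1/1.97×log₁₀(110.62/36.322)
    = 0.14056 × 0.48366 = 0.06798 m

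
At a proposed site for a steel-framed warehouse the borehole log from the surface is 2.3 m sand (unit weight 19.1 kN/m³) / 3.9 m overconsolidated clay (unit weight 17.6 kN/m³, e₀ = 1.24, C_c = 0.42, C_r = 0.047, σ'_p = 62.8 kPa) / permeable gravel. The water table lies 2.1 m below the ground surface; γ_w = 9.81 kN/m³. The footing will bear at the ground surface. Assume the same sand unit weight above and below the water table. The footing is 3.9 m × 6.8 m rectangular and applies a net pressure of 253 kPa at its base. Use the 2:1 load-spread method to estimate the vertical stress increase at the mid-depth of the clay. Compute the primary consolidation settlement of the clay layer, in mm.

Mid-depth of clay below the ground surface: z = 2.3 + 3.9/2 = 4.25 m.
Total vertical stress at mid-clay: σ_v = 19.1×2.3 + 17.6×1.95 = 78.25 kPa.
Pore pressure: u = 9.81×(4.25 − 2.1) = 21.091 kPa.
Initial effective stress: σ'_0 = σ_v − u = 78.25 − 21.091 = 57.159 kPa.
Stress increase at mid-clay by the 2:1 spreading method:
Δσ = qBL/((B+z)(L+z)) = 253×3.9×6.8/((3.9+4.25)(6.8+4.25)) = 74.503 kPa
Final effective stress: σ'_f = 57.159 + 74.503 = 131.66 kPa.
σ'_f = 131.66 > σ'_p = 62.8 kPa, so the stress path crosses the preconsolidation pressure — recompression up to σ'_p, then virgin compression beyond:
S_c = H/(1+e₀)·[C_r·log₁₀(σ'_p/σ'_0) + C_c·log₁₀(σ'_f/σ'_p)]
    = 3.9/2.24 × [0.047×log₁₀(62.8/57.159) + 0.42×log₁₀(131.66/62.8)]
    = 1.7411 × [0.0019211 + 0.13503] = 0.2384 m

S_c ≈ 238 mm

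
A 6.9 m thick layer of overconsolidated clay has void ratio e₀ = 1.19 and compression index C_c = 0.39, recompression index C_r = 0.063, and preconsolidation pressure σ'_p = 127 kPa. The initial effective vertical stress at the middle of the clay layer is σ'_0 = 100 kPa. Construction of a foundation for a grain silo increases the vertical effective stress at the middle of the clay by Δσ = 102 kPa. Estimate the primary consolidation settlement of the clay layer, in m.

Final effective stress: σ'_f = 100 + 102 = 202 kPa.
σ'_f = 202 > σ'_p = 127 kPa, so the stress path crosses the preconsolidation pressure — recompression up to σ'_p, then virgin compression beyond:
S_c = H/(1+e₀)·[C_r·log₁₀(σ'_p/σ'_0) + C_c·log₁₀(σ'_f/σ'_p)]
    = 6.9/2.19 × [0.063×log₁₀(127/100) + 0.39×log₁₀(202/127)]
    = 3.1507 × [0.0065396 + 0.078604] = 0.2683 m

S_c ≈ 0.268 m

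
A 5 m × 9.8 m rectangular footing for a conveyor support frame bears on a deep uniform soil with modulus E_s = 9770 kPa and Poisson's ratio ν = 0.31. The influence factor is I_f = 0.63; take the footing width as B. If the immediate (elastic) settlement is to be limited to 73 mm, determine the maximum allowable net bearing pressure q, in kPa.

q ≈ 250 kPa

S_e = q·B·(1−ν²)/E_s · I_f  ⇒  q = S_e·E_s / (B·(1−ν²)·I_f).
q = 0.073 × 9770 / (5 × 0.9039 × 0.63) = 250.5 kPa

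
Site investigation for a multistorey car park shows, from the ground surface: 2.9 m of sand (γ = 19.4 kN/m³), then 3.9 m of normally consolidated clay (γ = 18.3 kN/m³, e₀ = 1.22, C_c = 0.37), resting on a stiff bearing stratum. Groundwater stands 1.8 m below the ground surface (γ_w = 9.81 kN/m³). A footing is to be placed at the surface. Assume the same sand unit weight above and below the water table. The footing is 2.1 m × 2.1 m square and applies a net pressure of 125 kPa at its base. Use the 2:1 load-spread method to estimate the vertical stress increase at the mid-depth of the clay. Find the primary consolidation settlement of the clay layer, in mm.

Mid-depth of clay below the ground surface: z = 2.9 + 3.9/2 = 4.85 m.
Total vertical stress at mid-clay: σ_v = 19.4×2.9 + 18.3×1.95 = 91.945 kPa.
Pore pressure: u = 9.81×(4.85 − 1.8) = 29.921 kPa.
Initial effective stress: σ'_0 = σ_v − u = 91.945 − 29.921 = 62.024 kPa.
Stress increase at mid-clay by the 2:1 spreading method:
Δσ = qBL/((B+z)(L+z)) = 125×2.1×2.1/((2.1+4.85)(2.1+4.85)) = 11.412 kPa
Final effective stress: σ'_f = σ'_0 + Δσ = 62.024 + 11.412 = 73.436 kPa.
Normally consolidated clay, so the full stress increment lies on the virgin compression line:
S_c = C_c·H/(1+e₀)·log₁₀(σ'_f/σ'_0) = 0.37×3.9/(1+1.22)×log₁₀(73.436/62.024)
    = 0.65 × 0.073349 = 0.04768 m

S_c ≈ 47.7 mm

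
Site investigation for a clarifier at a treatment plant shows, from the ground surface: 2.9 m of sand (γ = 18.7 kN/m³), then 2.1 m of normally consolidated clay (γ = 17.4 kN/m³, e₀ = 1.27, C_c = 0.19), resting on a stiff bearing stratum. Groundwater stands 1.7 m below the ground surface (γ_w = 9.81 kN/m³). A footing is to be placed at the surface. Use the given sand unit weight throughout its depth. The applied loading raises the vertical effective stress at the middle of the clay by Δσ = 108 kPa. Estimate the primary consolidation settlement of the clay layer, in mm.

Mid-depth of clay below the ground surface: z = 2.9 + 2.1/2 = 3.95 m.
Total vertical stress at mid-clay: σ_v = 18.7×2.9 + 17.4×1.05 = 72.5 kPa.
Pore pressure: u = 9.81×(3.95 − 1.7) = 22.073 kPa.
Initial effective stress: σ'_0 = σ_v − u = 72.5 − 22.073 = 50.427 kPa.
Final effective stress: σ'_f = σ'_0 + Δσ = 50.427 + 108 = 158.43 kPa.
Normally consolidated clay, so the full stress increment lies on the virgin compression line:
S_c = C_c·H/(1+e₀)·log₁₀(σ'_f/σ'_0) = 0.19×2.1/(1+1.27)×log₁₀(158.43/50.427)
    = 0.17577 × 0.49717 = 0.08739 m

S_c ≈ 87.4 mm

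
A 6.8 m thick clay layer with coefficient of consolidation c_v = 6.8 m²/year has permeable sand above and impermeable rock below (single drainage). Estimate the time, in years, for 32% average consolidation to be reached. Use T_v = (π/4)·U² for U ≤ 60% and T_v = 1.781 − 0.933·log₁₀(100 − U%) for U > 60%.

t ≈ 0.547 years

Drainage path length: H_d = H = 6.8 m (single drainage).
U ≤ 60%: T_v = (π/4)·U² = (π/4)×0.32² = 0.080425.
t = T_v·H_d²/c_v = 0.080425×6.8²/6.8 = 0.5469 years.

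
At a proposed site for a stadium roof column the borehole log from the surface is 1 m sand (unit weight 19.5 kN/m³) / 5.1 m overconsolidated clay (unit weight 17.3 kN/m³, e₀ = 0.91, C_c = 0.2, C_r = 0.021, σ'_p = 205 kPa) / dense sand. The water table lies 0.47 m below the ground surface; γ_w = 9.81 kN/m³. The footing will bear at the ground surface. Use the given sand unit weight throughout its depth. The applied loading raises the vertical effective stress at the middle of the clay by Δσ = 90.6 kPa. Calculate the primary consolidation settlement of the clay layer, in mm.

S_c ≈ 31.9 mm

Mid-depth of clay below the ground surface: z = 1 + 5.1/2 = 3.55 m.
Total vertical stress at mid-clay: σ_v = 19.5×1 + 17.3×2.55 = 63.615 kPa.
Pore pressure: u = 9.81×(3.55 − 0.47) = 30.215 kPa.
Initial effective stress: σ'_0 = σ_v − u = 63.615 − 30.215 = 33.4 kPa.
Final effective stress: σ'_f = 33.4 + 90.6 = 124 kPa.
σ'_f = 124 ≤ σ'_p = 205 kPa, so the clay remains overconsolidated and only the recompression index applies:
S_c = C_r·H/(1+e₀)·log₁₀(σ'_f/σ'_0) = 0.021×5.1/1.91×log₁₀(124/33.4)
    = 0.056074 × 0.56968 = 0.03194 m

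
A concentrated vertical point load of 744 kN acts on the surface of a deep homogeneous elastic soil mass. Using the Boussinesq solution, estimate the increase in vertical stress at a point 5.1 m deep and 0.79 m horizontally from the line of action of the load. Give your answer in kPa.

Δσ_z ≈ 12.9 kPa

Boussinesq vertical stress below a point load on an elastic half-space:
Δσ_z = 3P/(2πz²) · [1 + (r/z)²]^(−5/2)
r/z = 0.79/5.1 = 0.1549; [1+(r/z)²]^(−5/2) = 0.94244.
Δσ_z = 3×744/(2π×5.1²) × 0.94244 = 13.658 × 0.94244 = 12.87 kPa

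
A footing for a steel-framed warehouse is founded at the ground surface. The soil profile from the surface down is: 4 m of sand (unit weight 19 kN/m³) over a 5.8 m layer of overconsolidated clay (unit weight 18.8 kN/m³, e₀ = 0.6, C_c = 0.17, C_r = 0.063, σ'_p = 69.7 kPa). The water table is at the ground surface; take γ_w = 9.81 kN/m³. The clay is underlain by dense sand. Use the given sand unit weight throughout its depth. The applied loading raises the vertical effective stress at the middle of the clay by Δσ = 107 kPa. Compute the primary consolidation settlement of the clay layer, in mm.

S_c ≈ 249 mm

Mid-depth of clay below the ground surface: z = 4 + 5.8/2 = 6.9 m.
Total vertical stress at mid-clay: σ_v = 19×4 + 18.8×2.9 = 130.52 kPa.
Pore pressure: u = 9.81×(6.9 − 0) = 67.689 kPa.
Initial effective stress: σ'_0 = σ_v − u = 130.52 − 67.689 = 62.831 kPa.
Final effective stress: σ'_f = 62.831 + 107 = 169.83 kPa.
σ'_f = 169.83 > σ'_p = 69.7 kPa, so the stress path crosses the preconsolidation pressure — recompression up to σ'_p, then virgin compression beyond:
S_c = H/(1+e₀)·[C_r·log₁₀(σ'_p/σ'_0) + C_c·log₁₀(σ'_f/σ'_p)]
    = 5.8/1.6 × [0.063×log₁₀(69.7/62.831) + 0.17×log₁₀(169.83/69.7)]
    = 3.625 × [0.0028387 + 0.065753] = 0.2486 m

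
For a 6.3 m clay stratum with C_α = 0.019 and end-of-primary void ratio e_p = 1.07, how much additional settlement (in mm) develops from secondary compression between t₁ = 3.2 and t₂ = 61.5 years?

S_s ≈ 74.2 mm

Secondary compression: S_s = C_α·H/(1+e_p)·log₁₀(t₂/t₁)
S_s = 0.019×6.3/(1+1.07)×log₁₀(61.5/3.2)
    = 0.05783 × 1.284 = 0.07423 m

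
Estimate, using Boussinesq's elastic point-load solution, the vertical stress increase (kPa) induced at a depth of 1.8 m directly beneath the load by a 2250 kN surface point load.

Boussinesq vertical stress below a point load on an elastic half-space:
Δσ_z = 3P/(2πz²) · [1 + (r/z)²]^(−5/2)
r/z = 0/1.8 = 0; [1+(r/z)²]^(−5/2) = 1.
Δσ_z = 3×2250/(2π×1.8²) × 1 = 331.57 × 1 = 331.6 kPa

Δσ_z ≈ 332 kPa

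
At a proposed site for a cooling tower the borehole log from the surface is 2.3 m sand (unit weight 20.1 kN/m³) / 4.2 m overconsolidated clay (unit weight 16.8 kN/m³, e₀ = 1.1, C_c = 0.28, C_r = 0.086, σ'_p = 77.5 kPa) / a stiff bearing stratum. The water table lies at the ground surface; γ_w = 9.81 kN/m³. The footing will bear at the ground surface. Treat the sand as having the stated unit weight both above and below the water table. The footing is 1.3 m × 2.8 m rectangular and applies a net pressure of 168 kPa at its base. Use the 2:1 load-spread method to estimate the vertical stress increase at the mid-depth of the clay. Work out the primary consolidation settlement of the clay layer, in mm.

Mid-depth of clay below the ground surface: z = 2.3 + 4.2/2 = 4.4 m.
Total vertical stress at mid-clay: σ_v = 20.1×2.3 + 16.8×2.1 = 81.51 kPa.
Pore pressure: u = 9.81×(4.4 − 0) = 43.164 kPa.
Initial effective stress: σ'_0 = σ_v − u = 81.51 − 43.164 = 38.346 kPa.
Stress increase at mid-clay by the 2:1 spreading method:
Δσ = qBL/((B+z)(L+z)) = 168×1.3×2.8/((1.3+4.4)(2.8+4.4)) = 14.901 kPa
Final effective stress: σ'_f = 38.346 + 14.901 = 53.247 kPa.
σ'_f = 53.247 ≤ σ'_p = 77.5 kPa, so the clay remains overconsolidated and only the recompression index applies:
S_c = C_r·H/(1+e₀)·log₁₀(σ'_f/σ'_0) = 0.086×4.2/2.1×log₁₀(53.247/38.346)
    = 0.172 × 0.14258 = 0.02452 m

S_c ≈ 24.5 mm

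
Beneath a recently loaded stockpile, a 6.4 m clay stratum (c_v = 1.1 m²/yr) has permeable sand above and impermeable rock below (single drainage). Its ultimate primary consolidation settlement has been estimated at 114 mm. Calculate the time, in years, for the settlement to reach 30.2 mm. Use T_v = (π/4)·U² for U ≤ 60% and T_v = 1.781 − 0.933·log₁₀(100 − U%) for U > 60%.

Drainage path length: H_d = H = 6.4 m (single drainage).
U = S(t)/S_ult = 30.2/114 = 0.2649.
U ≤ 60%: T_v = (π/4)·U² = (π/4)×0.26491² = 0.055118.
t = T_v·H_d²/c_v = 0.055118×6.4²/1.1 = 2.052 years.

t ≈ 2.05 years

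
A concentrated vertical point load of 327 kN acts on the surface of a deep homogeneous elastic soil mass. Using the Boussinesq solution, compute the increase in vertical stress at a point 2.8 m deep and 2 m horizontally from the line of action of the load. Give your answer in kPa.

Boussinesq vertical stress below a point load on an elastic half-space:
Δσ_z = 3P/(2πz²) · [1 + (r/z)²]^(−5/2)
r/z = 2/2.8 = 0.71429; [1+(r/z)²]^(−5/2) = 0.35679.
Δσ_z = 3×327/(2π×2.8²) × 0.35679 = 19.915 × 0.35679 = 7.105 kPa

Δσ_z ≈ 7.11 kPa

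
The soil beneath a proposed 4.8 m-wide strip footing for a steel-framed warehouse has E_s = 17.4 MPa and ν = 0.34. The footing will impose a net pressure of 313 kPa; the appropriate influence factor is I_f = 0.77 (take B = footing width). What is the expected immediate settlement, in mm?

Immediate (elastic) settlement: S_e = q·B·(1−ν²)/E_s · I_f.
E_s = 17.4 MPa = 17400 kPa.
S_e = 313 × 4.8 × (1 − 0.34²) / 17400 × 0.77
    = 313 × 4.8 × 0.8844 / 17400 × 0.77
    = 0.0588 m = 58.8 mm

S_e ≈ 58.8 mm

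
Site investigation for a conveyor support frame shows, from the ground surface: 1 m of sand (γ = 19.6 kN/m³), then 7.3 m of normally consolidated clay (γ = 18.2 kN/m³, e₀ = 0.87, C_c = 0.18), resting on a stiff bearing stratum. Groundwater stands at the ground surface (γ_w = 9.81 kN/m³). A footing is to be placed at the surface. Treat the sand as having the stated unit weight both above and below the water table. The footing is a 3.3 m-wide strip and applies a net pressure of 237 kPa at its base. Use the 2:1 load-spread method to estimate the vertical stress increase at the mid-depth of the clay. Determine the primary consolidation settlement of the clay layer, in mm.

S_c ≈ 377 mm

Mid-depth of clay below the ground surface: z = 1 + 7.3/2 = 4.65 m.
Total vertical stress at mid-clay: σ_v = 19.6×1 + 18.2×3.65 = 86.03 kPa.
Pore pressure: u = 9.81×(4.65 − 0) = 45.617 kPa.
Initial effective stress: σ'_0 = σ_v − u = 86.03 − 45.617 = 40.413 kPa.
Stress increase at mid-clay by the 2:1 spreading method:
Δσ = qB/(B+z) = 237×3.3/(3.3+4.65) = 98.377 kPa
Final effective stress: σ'_f = σ'_0 + Δσ = 40.413 + 98.377 = 138.79 kPa.
Normally consolidated clay, so the full stress increment lies on the virgin compression line:
S_c = C_c·H/(1+e₀)·log₁₀(σ'_f/σ'_0) = 0.18×7.3/(1+0.87)×log₁₀(138.79/40.413)
    = 0.70267 × 0.53584 = 0.3765 m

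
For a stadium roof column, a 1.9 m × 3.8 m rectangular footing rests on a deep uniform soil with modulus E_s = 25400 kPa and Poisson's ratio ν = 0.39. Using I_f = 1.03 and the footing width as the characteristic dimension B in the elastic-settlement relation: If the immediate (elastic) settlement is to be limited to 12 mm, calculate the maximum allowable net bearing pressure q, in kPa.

S_e = q·B·(1−ν²)/E_s · I_f  ⇒  q = S_e·E_s / (B·(1−ν²)·I_f).
q = 0.012 × 25400 / (1.9 × 0.8479 × 1.03) = 183.7 kPa

q ≈ 184 kPa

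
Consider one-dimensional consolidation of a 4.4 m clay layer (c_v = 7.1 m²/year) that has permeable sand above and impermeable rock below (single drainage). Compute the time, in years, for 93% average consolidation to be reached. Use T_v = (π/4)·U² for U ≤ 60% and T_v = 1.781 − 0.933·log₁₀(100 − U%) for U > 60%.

t ≈ 2.71 years

Drainage path length: H_d = H = 4.4 m (single drainage).
U > 60%: T_v = 1.781 − 0.933·log₁₀(100 − 93) = 0.99252.
t = T_v·H_d²/c_v = 0.99252×4.4²/7.1 = 2.706 years.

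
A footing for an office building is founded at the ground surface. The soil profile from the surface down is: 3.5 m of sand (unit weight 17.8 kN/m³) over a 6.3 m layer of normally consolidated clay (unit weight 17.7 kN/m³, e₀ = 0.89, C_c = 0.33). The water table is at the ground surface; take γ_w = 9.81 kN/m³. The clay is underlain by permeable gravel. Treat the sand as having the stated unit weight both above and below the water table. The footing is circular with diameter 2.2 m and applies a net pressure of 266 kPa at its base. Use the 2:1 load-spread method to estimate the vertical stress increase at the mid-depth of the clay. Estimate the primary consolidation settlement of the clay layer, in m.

Mid-depth of clay below the ground surface: z = 3.5 + 6.3/2 = 6.65 m.
Total vertical stress at mid-clay: σ_v = 17.8×3.5 + 17.7×3.15 = 118.06 kPa.
Pore pressure: u = 9.81×(6.65 − 0) = 65.237 kPa.
Initial effective stress: σ'_0 = σ_v − u = 118.06 − 65.237 = 52.823 kPa.
Stress increase at mid-clay by the 2:1 spreading method:
Δσ ≈ qD²/(D+z)² = 266×2.2²/(2.2+6.65)² = 16.438 kPa
Final effective stress: σ'_f = σ'_0 + Δσ = 52.823 + 16.438 = 69.261 kPa.
Normally consolidated clay, so the full stress increment lies on the virgin compression line:
S_c = C_c·H/(1+e₀)·log₁₀(σ'_f/σ'_0) = 0.33×6.3/(1+0.89)×log₁₀(69.261/52.823)
    = 1.1 × 0.11767 = 0.1294 m

S_c ≈ 0.129 m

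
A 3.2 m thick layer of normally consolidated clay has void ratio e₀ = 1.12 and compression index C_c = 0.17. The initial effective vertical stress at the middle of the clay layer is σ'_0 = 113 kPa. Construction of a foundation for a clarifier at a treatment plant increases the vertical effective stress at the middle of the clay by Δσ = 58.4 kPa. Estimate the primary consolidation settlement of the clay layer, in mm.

S_c ≈ 46.4 mm

Final effective stress: σ'_f = σ'_0 + Δσ = 113 + 58.4 = 171.4 kPa.
Normally consolidated clay, so the full stress increment lies on the virgin compression line:
S_c = C_c·H/(1+e₀)·log₁₀(σ'_f/σ'_0) = 0.17×3.2/(1+1.12)×log₁₀(171.4/113)
    = 0.2566 × 0.18093 = 0.04643 m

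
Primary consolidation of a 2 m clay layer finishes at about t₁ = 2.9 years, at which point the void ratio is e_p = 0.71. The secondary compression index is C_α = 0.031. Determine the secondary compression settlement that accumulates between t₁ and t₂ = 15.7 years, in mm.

Secondary compression: S_s = C_α·H/(1+e_p)·log₁₀(t₂/t₁)
S_s = 0.031×2/(1+0.71)×log₁₀(15.7/2.9)
    = 0.03626 × 0.7335 = 0.02659 m

S_s ≈ 26.6 mm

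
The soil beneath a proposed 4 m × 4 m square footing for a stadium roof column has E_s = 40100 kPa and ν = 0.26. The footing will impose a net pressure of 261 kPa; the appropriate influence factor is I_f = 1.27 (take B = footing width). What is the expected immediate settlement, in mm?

S_e ≈ 30.8 mm

Immediate (elastic) settlement: S_e = q·B·(1−ν²)/E_s · I_f.
S_e = 261 × 4 × (1 − 0.26²) / 40100 × 1.27
    = 261 × 4 × 0.9324 / 40100 × 1.27
    = 0.03083 m = 30.83 mm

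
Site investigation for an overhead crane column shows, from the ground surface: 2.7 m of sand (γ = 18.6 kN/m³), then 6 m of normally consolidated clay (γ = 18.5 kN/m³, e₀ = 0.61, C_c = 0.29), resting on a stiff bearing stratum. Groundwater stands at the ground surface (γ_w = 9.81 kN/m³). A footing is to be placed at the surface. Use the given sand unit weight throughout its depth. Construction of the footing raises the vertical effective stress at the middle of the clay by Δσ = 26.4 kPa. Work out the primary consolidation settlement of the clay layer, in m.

S_c ≈ 0.2 m

Mid-depth of clay below the ground surface: z = 2.7 + 6/2 = 5.7 m.
Total vertical stress at mid-clay: σ_v = 18.6×2.7 + 18.5×3 = 105.72 kPa.
Pore pressure: u = 9.81×(5.7 − 0) = 55.917 kPa.
Initial effective stress: σ'_0 = σ_v − u = 105.72 − 55.917 = 49.803 kPa.
Final effective stress: σ'_f = σ'_0 + Δσ = 49.803 + 26.4 = 76.203 kPa.
Normally consolidated clay, so the full stress increment lies on the virgin compression line:
S_c = C_c·H/(1+e₀)·log₁₀(σ'_f/σ'_0) = 0.29×6/(1+0.61)×log₁₀(76.203/49.803)
    = 1.0807 × 0.18472 = 0.1996 m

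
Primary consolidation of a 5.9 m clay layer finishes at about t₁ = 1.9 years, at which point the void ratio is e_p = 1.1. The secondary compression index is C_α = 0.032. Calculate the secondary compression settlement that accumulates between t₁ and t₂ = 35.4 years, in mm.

Secondary compression: S_s = C_α·H/(1+e_p)·log₁₀(t₂/t₁)
S_s = 0.032×5.9/(1+1.1)×log₁₀(35.4/1.9)
    = 0.0899 × 1.27 = 0.1142 m

S_s ≈ 114 mm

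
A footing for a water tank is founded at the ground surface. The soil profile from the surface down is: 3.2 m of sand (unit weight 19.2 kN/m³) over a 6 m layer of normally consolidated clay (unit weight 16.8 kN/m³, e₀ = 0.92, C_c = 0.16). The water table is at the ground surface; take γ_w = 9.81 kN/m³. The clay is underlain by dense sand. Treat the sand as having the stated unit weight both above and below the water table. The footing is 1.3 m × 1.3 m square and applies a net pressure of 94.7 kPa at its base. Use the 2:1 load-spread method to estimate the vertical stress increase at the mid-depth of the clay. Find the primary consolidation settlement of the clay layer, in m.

Mid-depth of clay below the ground surface: z = 3.2 + 6/2 = 6.2 m.
Total vertical stress at mid-clay: σ_v = 19.2×3.2 + 16.8×3 = 111.84 kPa.
Pore pressure: u = 9.81×(6.2 − 0) = 60.822 kPa.
Initial effective stress: σ'_0 = σ_v − u = 111.84 − 60.822 = 51.018 kPa.
Stress increase at mid-clay by the 2:1 spreading method:
Δσ = qBL/((B+z)(L+z)) = 94.7×1.3×1.3/((1.3+6.2)(1.3+6.2)) = 2.8452 kPa
Final effective stress: σ'_f = σ'_0 + Δσ = 51.018 + 2.8452 = 53.863 kPa.
Normally consolidated clay, so the full stress increment lies on the virgin compression line:
S_c = C_c·H/(1+e₀)·log₁₀(σ'_f/σ'_0) = 0.16×6/(1+0.92)×log₁₀(53.863/51.018)
    = 0.5 × 0.023567 = 0.01178 m

S_c ≈ 0.0118 m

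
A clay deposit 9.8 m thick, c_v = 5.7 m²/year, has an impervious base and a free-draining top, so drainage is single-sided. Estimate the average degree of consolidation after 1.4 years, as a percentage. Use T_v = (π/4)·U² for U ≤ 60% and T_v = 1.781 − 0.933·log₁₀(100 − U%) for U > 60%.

Drainage path length: H_d = H = 9.8 m (single drainage).
T_v = c_v·t/H_d² = 5.7×1.4/9.8² = 0.08309.
T_v = 0.08309 corresponds to the U ≤ 60% branch:
U = √(4T_v/π) = 0.3253

U ≈ 32.5 %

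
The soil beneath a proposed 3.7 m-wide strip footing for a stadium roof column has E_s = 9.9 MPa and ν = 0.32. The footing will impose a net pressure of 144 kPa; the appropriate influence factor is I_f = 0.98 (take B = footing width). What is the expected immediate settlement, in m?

S_e ≈ 0.0473 m

Immediate (elastic) settlement: S_e = q·B·(1−ν²)/E_s · I_f.
E_s = 9.9 MPa = 9900 kPa.
S_e = 144 × 3.7 × (1 − 0.32²) / 9900 × 0.98
    = 144 × 3.7 × 0.8976 / 9900 × 0.98
    = 0.04734 m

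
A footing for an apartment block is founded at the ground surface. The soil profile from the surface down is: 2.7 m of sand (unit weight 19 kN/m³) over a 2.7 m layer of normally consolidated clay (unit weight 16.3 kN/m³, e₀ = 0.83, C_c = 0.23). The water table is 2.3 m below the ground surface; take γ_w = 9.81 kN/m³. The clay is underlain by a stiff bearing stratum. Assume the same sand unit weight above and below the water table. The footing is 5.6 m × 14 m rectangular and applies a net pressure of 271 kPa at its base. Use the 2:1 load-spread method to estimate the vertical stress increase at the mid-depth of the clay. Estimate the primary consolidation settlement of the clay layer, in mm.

Mid-depth of clay below the ground surface: z = 2.7 + 2.7/2 = 4.05 m.
Total vertical stress at mid-clay: σ_v = 19×2.7 + 16.3×1.35 = 73.305 kPa.
Pore pressure: u = 9.81×(4.05 − 2.3) = 17.168 kPa.
Initial effective stress: σ'_0 = σ_v − u = 73.305 − 17.168 = 56.137 kPa.
Stress increase at mid-clay by the 2:1 spreading method:
Δσ = qBL/((B+z)(L+z)) = 271×5.6×14/((5.6+4.05)(14+4.05)) = 121.98 kPa
Final effective stress: σ'_f = σ'_0 + Δσ = 56.137 + 121.98 = 178.12 kPa.
Normally consolidated clay, so the full stress increment lies on the virgin compression line:
S_c = C_c·H/(1+e₀)·log₁₀(σ'_f/σ'_0) = 0.23×2.7/(1+0.83)×log₁₀(178.12/56.137)
    = 0.33934 × 0.50146 = 0.1702 m

S_c ≈ 170 mm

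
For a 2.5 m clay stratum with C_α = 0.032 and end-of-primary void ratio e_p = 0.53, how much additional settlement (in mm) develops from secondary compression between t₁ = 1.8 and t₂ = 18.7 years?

Secondary compression: S_s = C_α·H/(1+e_p)·log₁₀(t₂/t₁)
S_s = 0.032×2.5/(1+0.53)×log₁₀(18.7/1.8)
    = 0.05229 × 1.017 = 0.05315 m

S_s ≈ 53.2 mm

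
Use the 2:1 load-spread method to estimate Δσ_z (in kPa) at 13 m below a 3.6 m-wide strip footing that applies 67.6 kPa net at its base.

Δσ_z ≈ 14.7 kPa

By the 2:1 method the load spreads at 1 horizontal : 2 vertical, so at depth z the loaded area has grown by z in each plan dimension:
Δσ = qB/(B+z) = 67.6×3.6/(3.6+13) = 14.66 kPa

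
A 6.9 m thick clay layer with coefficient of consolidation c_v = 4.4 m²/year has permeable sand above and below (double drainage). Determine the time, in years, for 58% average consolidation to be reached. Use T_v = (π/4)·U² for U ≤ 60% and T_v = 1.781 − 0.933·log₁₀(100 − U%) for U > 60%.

t ≈ 0.715 years

Drainage path length: H_d = H/2 = 3.45 m (double drainage).
U ≤ 60%: T_v = (π/4)·U² = (π/4)×0.58² = 0.26421.
t = T_v·H_d²/c_v = 0.26421×3.45²/4.4 = 0.7147 years.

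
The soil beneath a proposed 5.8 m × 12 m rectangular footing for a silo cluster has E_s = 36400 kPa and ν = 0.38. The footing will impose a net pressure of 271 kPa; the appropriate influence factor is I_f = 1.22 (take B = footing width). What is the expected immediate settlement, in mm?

Immediate (elastic) settlement: S_e = q·B·(1−ν²)/E_s · I_f.
S_e = 271 × 5.8 × (1 − 0.38²) / 36400 × 1.22
    = 271 × 5.8 × 0.8556 / 36400 × 1.22
    = 0.04507 m = 45.07 mm

S_e ≈ 45.1 mm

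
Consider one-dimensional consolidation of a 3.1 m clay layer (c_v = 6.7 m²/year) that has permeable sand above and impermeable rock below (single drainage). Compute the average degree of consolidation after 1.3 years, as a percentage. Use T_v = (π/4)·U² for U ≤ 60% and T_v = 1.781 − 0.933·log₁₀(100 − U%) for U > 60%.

Drainage path length: H_d = H = 3.1 m (single drainage).
T_v = c_v·t/H_d² = 6.7×1.3/3.1² = 0.90635.
T_v = 0.90635 corresponds to the U > 60% branch:
U = 1 − 10^((1.781 − T_v)/0.933)/100 = 0.9134

U ≈ 91.3 %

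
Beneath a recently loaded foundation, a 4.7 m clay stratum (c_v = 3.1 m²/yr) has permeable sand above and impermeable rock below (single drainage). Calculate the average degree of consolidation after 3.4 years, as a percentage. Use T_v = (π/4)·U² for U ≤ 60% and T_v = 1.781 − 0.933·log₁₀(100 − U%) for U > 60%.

U ≈ 75 %

Drainage path length: H_d = H = 4.7 m (single drainage).
T_v = c_v·t/H_d² = 3.1×3.4/4.7² = 0.47714.
T_v = 0.47714 corresponds to the U > 60% branch:
U = 1 − 10^((1.781 − T_v)/0.933)/100 = 0.7503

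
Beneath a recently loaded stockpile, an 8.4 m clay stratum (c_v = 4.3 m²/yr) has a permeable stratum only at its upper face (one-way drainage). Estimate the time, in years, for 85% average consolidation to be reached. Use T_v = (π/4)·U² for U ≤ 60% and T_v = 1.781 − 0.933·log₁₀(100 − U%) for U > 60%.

t ≈ 11.2 years

Drainage path length: H_d = H = 8.4 m (single drainage).
U > 60%: T_v = 1.781 − 0.933·log₁₀(100 − 85) = 0.68371.
t = T_v·H_d²/c_v = 0.68371×8.4²/4.3 = 11.22 years.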